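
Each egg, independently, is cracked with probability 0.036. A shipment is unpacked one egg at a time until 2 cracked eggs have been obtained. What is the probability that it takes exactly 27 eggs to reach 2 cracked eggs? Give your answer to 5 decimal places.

0.01347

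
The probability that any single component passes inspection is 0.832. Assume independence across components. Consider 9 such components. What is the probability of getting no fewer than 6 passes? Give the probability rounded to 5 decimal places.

X ~ Binomial(9, 0.832); P(X ≥ 6) = Σ C(9,k) p^k (1−p)^(9−k) over k:
  k=6: C(9,6)·0.832^6·0.168^3 = 0.1321135
  k=7: C(9,7)·0.832^7·0.168^2 = 0.2804041
  k=8: C(9,8)·0.832^8·0.168^1 = 0.3471670
  k=9: C(9,9)·0.832^9·0.168^0 = 0.1910337
Total = 0.9507182

0.95072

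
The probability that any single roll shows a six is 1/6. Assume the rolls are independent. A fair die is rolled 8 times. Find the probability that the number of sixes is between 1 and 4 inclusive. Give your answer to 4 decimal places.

0.7628

X ~ Binomial(8, 0.166667); P(1 ≤ X ≤ 4) = Σ C(8,k) p^k (1−p)^(8−k) over k:
  k=1: C(8,1)·0.166667^1·0.833333^7 = 0.372109
  k=2: C(8,2)·0.166667^2·0.833333^6 = 0.260476
  k=3: C(8,3)·0.166667^3·0.833333^5 = 0.104190
  k=4: C(8,4)·0.166667^4·0.833333^4 = 0.026048
Total = 0.762823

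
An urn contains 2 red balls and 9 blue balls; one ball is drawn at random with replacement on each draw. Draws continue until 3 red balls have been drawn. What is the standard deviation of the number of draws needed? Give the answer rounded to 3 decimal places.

Y = total draws until the third success; negative binomial with r=3, p=0.181818.
SD(Y) = √[r(1−p)/p²] = √(74.25000) = 8.61684

8.617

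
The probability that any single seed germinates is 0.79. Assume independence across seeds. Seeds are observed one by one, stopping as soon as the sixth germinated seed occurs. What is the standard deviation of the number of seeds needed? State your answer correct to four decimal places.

Y = total seeds until the sixth success; negative binomial with r=6, p=0.79.
SD(Y) = √[r(1−p)/p²] = √(2.018907) = 1.420883

1.4209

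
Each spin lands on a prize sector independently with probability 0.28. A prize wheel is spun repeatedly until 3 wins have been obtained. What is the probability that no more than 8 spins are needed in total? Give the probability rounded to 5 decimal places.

Finishing within 8 spins ⇔ at least 3 successes in the first 8. With X ~ Binomial(8, 0.28), P(Y ≤ 8) = 1 − P(X ≤ 2).
  k=0: C(8,0)·0.28^0·0.72^8 = 0.0722204
  k=1: C(8,1)·0.28^1·0.72^7 = 0.2246857
  k=2: C(8,2)·0.28^2·0.72^6 = 0.3058222
1 − 0.6027284 = 0.3972716

0.39727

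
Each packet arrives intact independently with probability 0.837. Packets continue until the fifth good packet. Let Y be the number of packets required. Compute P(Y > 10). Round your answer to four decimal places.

Needing more than 10 packets ⇔ fewer than 5 successes in the first 10. With X ~ Binomial(10, 0.837), P(Y > 10) = P(X ≤ 4).
  k=0: C(10,0)·0.837^0·0.163^10 = 0.000000
  k=1: C(10,1)·0.837^1·0.163^9 = 0.000001
  k=2: C(10,2)·0.837^2·0.163^8 = 0.000016
  k=3: C(10,3)·0.837^3·0.163^7 = 0.000215
  k=4: C(10,4)·0.837^4·0.163^6 = 0.001933
P(X ≤ 4) = 0.002165

0.0022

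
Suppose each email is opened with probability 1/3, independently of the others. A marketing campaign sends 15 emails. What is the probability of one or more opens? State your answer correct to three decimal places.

0.998

P(at least one) = 1 − P(none) = 1 − (1 − 0.333333)^15
= 1 − 0.00228 = 0.99772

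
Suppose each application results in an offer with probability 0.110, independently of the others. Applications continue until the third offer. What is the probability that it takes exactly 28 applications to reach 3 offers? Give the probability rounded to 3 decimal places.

Y = trial on which the third success occurs; negative binomial, r=3, p=0.11.
P(Y=28) = C(27,2) · p^3 · (1−p)^25
= 351 · 0.001331 · 0.054294 = 0.02537

0.025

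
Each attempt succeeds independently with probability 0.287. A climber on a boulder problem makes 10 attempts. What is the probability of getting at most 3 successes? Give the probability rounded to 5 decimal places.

0.68393

X ~ Binomial(10, 0.287); P(X ≤ 3) = Σ C(10,k) p^k (1−p)^(10−k) over k:
  k=0: C(10,0)·0.287^0·0.713^10 = 0.0339543
  k=1: C(10,1)·0.287^1·0.713^9 = 0.1366746
  k=2: C(10,2)·0.287^2·0.713^8 = 0.2475669
  k=3: C(10,3)·0.287^3·0.713^7 = 0.2657380
Total = 0.6839338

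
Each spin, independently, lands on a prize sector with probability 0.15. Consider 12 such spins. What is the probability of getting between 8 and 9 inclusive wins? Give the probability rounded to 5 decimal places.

X ~ Binomial(12, 0.15); P(8 ≤ X ≤ 9) = Σ C(12,k) p^k (1−p)^(12−k) over k:
  k=8: C(12,8)·0.15^8·0.85^4 = 0.0000662
  k=9: C(12,9)·0.15^9·0.85^3 = 0.0000052
Total = 0.0000714

0.00007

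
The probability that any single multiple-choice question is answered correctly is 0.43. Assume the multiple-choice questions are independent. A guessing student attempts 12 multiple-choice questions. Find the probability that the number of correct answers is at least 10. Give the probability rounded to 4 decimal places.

X ~ Binomial(12, 0.43); P(X ≥ 10) = Σ C(12,k) p^k (1−p)^(12−k) over k:
  k=10: C(12,10)·0.43^10·0.57^2 = 0.004634
  k=11: C(12,11)·0.43^11·0.57^1 = 0.000636
  k=12: C(12,12)·0.43^12·0.57^0 = 0.000040
Total = 0.005310

0.0053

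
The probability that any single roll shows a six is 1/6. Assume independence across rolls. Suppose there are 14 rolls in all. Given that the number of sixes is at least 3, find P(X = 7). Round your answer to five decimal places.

0.00814

X ~ Binomial(14, 0.166667). Want P(X=7 | X≥3) = P(X=7) / P(X≥3).
P(X=7) = C(14,7)·0.166667^7·0.833333^7 = 0.0034215
P(X≥3) = 1 − 0.0778866 − 0.2180824 − 0.2835071 = 0.4205240
Ratio = 0.0034215 / 0.4205240 = 0.0081363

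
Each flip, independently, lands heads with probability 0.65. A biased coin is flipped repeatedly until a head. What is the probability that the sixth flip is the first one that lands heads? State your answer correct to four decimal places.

0.0034

Geometric (trials to first success), p = 0.65.
P(Y = 6) = (1−p)^5 · p = 0.0052522 · 0.65 = 0.003414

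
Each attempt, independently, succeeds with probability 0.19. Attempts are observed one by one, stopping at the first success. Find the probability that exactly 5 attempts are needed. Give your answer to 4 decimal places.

0.0818

Geometric (trials to first success), p = 0.19.
P(Y = 5) = (1−p)^4 · p = 0.43047 · 0.19 = 0.081789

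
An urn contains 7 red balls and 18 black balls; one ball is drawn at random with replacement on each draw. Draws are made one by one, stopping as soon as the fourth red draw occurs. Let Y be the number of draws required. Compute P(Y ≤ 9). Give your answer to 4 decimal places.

0.2260

Finishing within 9 draws ⇔ at least 4 successes in the first 9. With X ~ Binomial(9, 0.28), P(Y ≤ 9) = 1 − P(X ≤ 3).
  k=0: C(9,0)·0.28^0·0.72^9 = 0.051999
  k=1: C(9,1)·0.28^1·0.72^8 = 0.181995
  k=2: C(9,2)·0.28^2·0.72^7 = 0.283104
  k=3: C(9,3)·0.28^3·0.72^6 = 0.256891
1 − 0.773989 = 0.226011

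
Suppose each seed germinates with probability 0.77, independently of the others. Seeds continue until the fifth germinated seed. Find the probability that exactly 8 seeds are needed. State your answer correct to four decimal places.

Y = trial on which the fifth success occurs; negative binomial, r=5, p=0.77.
P(Y=8) = C(7,4) · p^5 · (1−p)^3
= 35 · 0.27068 · 0.012167 = 0.115267

0.1153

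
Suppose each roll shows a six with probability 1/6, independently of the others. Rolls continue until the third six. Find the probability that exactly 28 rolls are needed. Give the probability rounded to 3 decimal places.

0.017

Y = trial on which the third success occurs; negative binomial, r=3, p=0.166667.
P(Y=28) = C(27,2) · p^3 · (1−p)^25
= 351 · 0.0046296 · 0.010483 = 0.01703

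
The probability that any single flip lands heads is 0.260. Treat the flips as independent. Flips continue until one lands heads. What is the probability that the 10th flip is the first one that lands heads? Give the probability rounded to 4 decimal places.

Geometric (trials to first success), p = 0.26.
P(Y = 10) = (1−p)^9 · p = 0.06654 · 0.26 = 0.017301

0.0173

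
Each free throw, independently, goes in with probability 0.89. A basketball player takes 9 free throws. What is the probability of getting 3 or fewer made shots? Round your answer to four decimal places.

0.0001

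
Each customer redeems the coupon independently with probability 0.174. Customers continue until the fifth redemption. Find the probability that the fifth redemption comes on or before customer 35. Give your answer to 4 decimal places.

Finishing within 35 customers ⇔ at least 5 successes in the first 35. With X ~ Binomial(35, 0.174), P(Y ≤ 35) = 1 − P(X ≤ 4).
  k=0: C(35,0)·0.174^0·0.826^35 = 0.001243
  k=1: C(35,1)·0.174^1·0.826^34 = 0.009161
  k=2: C(35,2)·0.174^2·0.826^33 = 0.032806
  k=3: C(35,3)·0.174^3·0.826^32 = 0.076018
  k=4: C(35,4)·0.174^4·0.826^31 = 0.128109
1 − 0.247337 = 0.752663

0.7527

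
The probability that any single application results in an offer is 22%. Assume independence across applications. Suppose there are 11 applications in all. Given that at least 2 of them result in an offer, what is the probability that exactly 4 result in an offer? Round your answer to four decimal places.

X ~ Binomial(11, 0.22). Want P(X=4 | X≥2) = P(X=4) / P(X≥2).
P(X=4) = C(11,4)·0.22^4·0.78^7 = 0.135790
P(X≥2) = 1 − 0.065019 − 0.201726 = 0.733255
Ratio = 0.135790 / 0.733255 = 0.185188

0.1852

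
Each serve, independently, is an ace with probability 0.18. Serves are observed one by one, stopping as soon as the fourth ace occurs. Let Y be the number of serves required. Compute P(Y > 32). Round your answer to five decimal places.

Needing more than 32 serves ⇔ fewer than 4 successes in the first 32. With X ~ Binomial(32, 0.18), P(Y > 32) = P(X ≤ 3).
  k=0: C(32,0)·0.18^0·0.82^32 = 0.0017460
  k=1: C(32,1)·0.18^1·0.82^31 = 0.0122646
  k=2: C(32,2)·0.18^2·0.82^30 = 0.0417294
  k=3: C(32,3)·0.18^3·0.82^29 = 0.0916011
P(X ≤ 3) = 0.1473411

0.14734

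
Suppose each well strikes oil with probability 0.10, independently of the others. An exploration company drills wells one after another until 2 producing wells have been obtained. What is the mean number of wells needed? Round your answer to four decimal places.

20.0000

Y = total wells until the second success; negative binomial with r=2, p=0.10.
E[Y] = r / p = 2 / 0.10 = 20.000000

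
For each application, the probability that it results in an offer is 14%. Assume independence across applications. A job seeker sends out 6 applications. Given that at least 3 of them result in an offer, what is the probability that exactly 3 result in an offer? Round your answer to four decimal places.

X ~ Binomial(6, 0.14). Want P(X=3 | X≥3) = P(X=3) / P(X≥3).
P(X=3) = C(6,3)·0.14^3·0.86^3 = 0.034907
P(X≥3) = 1 − 0.404567 − 0.395159 − 0.160820 = 0.039454
Ratio = 0.034907 / 0.039454 = 0.884753

0.8848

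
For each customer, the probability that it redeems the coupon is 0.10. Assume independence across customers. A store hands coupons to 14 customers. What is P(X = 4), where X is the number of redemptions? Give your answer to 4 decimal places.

X ~ Binomial(n=14, p=0.10).
P(X=4) = C(14,4) · p^4 · (1−p)^10
= 1001 · 0.0001 · 0.34868 = 0.034903

0.0349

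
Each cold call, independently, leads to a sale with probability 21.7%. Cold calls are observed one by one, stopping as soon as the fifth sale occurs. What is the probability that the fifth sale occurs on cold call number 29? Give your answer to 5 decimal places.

0.02778

Y = trial on which the fifth success occurs; negative binomial, r=5, p=0.217.
P(Y=29) = C(28,4) · p^5 · (1−p)^24
= 20475 · 0.00048117 · 0.0028202 = 0.0277846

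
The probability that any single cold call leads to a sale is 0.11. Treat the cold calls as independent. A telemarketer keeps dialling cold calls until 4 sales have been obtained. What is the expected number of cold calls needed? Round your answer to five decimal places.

Y = total cold calls until the fourth success; negative binomial with r=4, p=0.11.
E[Y] = r / p = 4 / 0.11 = 36.3636364

36.36364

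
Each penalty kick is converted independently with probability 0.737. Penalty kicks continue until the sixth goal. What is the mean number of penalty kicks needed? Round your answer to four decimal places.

8.1411

Y = total penalty kicks until the sixth success; negative binomial with r=6, p=0.737.
E[Y] = r / p = 6 / 0.737 = 8.141113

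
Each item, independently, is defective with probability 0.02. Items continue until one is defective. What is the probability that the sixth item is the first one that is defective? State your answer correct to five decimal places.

Geometric (trials to first success), p = 0.02.
P(Y = 6) = (1−p)^5 · p = 0.90392 · 0.02 = 0.0180784

0.01808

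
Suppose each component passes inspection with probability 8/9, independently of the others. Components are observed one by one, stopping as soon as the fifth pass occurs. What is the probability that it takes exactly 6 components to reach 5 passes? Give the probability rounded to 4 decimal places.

Y = trial on which the fifth success occurs; negative binomial, r=5, p=0.888889.
P(Y=6) = C(5,4) · p^5 · (1−p)^1
= 5 · 0.55493 · 0.11111 = 0.308294

0.3083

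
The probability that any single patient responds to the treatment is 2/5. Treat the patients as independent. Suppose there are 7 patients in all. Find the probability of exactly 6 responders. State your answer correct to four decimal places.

0.0172

X ~ Binomial(n=7, p=0.40).
P(X=6) = C(7,6) · p^6 · (1−p)^1
= 7 · 0.004096 · 0.6 = 0.017203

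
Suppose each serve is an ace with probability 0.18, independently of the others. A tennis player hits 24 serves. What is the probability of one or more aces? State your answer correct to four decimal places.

0.9915

P(at least one) = 1 − P(none) = 1 − (1 − 0.18)^24
= 1 − 0.008541 = 0.991459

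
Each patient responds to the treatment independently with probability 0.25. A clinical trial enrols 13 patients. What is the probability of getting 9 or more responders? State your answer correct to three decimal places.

X ~ Binomial(13, 0.25); P(X ≥ 9) = Σ C(13,k) p^k (1−p)^(13−k) over k:
  k=9: C(13,9)·0.25^9·0.75^4 = 0.00086
  k=10: C(13,10)·0.25^10·0.75^3 = 0.00012
  k=11: C(13,11)·0.25^11·0.75^2 = 0.00001
  k=12: C(13,12)·0.25^12·0.75^1 = 0.00000
  k=13: C(13,13)·0.25^13·0.75^0 = 0.00000
Total = 0.00099

0.001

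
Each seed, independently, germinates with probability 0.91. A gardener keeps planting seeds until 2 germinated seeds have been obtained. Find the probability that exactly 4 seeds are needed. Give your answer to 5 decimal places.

Y = trial on which the second success occurs; negative binomial, r=2, p=0.91.
P(Y=4) = C(3,1) · p^2 · (1−p)^2
= 3 · 0.8281 · 0.0081 = 0.0201228

0.02012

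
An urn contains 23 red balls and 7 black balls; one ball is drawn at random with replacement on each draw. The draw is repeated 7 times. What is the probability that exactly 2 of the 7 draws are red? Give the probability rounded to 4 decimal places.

0.0085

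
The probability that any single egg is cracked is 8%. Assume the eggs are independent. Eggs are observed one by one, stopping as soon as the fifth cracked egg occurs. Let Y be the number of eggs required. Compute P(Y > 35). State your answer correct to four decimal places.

0.8557

Needing more than 35 eggs ⇔ fewer than 5 successes in the first 35. With X ~ Binomial(35, 0.08), P(Y > 35) = P(X ≤ 4).
  k=0: C(35,0)·0.08^0·0.92^35 = 0.054022
  k=1: C(35,1)·0.08^1·0.92^34 = 0.164416
  k=2: C(35,2)·0.08^2·0.92^33 = 0.243050
  k=3: C(35,3)·0.08^3·0.92^32 = 0.232482
  k=4: C(35,4)·0.08^4·0.92^31 = 0.161727
P(X ≤ 4) = 0.855698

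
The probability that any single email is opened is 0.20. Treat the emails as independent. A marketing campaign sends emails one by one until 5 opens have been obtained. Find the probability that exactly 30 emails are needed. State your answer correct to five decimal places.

0.02871

Y = trial on which the fifth success occurs; negative binomial, r=5, p=0.20.
P(Y=30) = C(29,4) · p^5 · (1−p)^25
= 23751 · 0.00032 · 0.0037779 = 0.0287132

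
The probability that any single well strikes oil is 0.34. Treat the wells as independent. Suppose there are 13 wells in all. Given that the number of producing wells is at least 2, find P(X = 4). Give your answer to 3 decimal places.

0.235

X ~ Binomial(13, 0.34). Want P(X=4 | X≥2) = P(X=4) / P(X≥2).
P(X=4) = C(13,4)·0.34^4·0.66^9 = 0.22705
P(X≥2) = 1 − 0.00451 − 0.03020 = 0.96530
Ratio = 0.22705 / 0.96530 = 0.23521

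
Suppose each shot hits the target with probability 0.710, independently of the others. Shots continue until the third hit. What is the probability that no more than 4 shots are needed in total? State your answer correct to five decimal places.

0.66929

Finishing within 4 shots ⇔ at least 3 successes in the first 4. With X ~ Binomial(4, 0.71), P(Y ≤ 4) = 1 − P(X ≤ 2).
  k=0: C(4,0)·0.71^0·0.29^4 = 0.0070728
  k=1: C(4,1)·0.71^1·0.29^3 = 0.0692648
  k=2: C(4,2)·0.71^2·0.29^2 = 0.2543689
1 − 0.3307064 = 0.6692936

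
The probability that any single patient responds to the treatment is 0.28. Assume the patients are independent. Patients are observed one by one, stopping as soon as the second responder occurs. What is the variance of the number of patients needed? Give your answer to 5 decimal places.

18.36735

Y = total patients until the second success; negative binomial with r=2, p=0.28.
Var(Y) = r(1−p)/p² = 2·0.72 / 0.28² = 18.3673469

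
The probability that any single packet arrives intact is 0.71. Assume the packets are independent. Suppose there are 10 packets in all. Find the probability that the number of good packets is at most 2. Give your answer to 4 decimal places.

X ~ Binomial(10, 0.71); P(X ≤ 2) = Σ C(10,k) p^k (1−p)^(10−k) over k:
  k=0: C(10,0)·0.71^0·0.29^10 = 0.000004
  k=1: C(10,1)·0.71^1·0.29^9 = 0.000103
  k=2: C(10,2)·0.71^2·0.29^8 = 0.001135
Total = 0.001242

0.0012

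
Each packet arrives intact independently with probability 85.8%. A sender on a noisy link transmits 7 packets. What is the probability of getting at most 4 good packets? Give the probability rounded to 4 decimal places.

0.0642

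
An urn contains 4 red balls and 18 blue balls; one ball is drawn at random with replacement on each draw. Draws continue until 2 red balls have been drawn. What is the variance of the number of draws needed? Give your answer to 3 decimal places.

49.500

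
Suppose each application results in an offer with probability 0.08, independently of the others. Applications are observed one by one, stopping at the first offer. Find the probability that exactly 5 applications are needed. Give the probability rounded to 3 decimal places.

0.057

Geometric (trials to first success), p = 0.08.
P(Y = 5) = (1−p)^4 · p = 0.71639 · 0.08 = 0.05731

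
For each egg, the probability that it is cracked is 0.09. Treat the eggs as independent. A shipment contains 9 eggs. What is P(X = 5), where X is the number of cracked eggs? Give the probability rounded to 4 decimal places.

X ~ Binomial(n=9, p=0.09).
P(X=5) = C(9,5) · p^5 · (1−p)^4
= 126 · 5.9049e-06 · 0.68575 = 0.000510

0.0005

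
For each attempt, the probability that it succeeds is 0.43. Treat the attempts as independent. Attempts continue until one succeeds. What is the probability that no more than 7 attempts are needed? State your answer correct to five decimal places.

Y = number of attempts to the first success; geometric, p = 0.43.
P(Y ≤ 7) = 1 − (1−p)^7 = 1 − 0.0195490 = 0.9804510

0.98045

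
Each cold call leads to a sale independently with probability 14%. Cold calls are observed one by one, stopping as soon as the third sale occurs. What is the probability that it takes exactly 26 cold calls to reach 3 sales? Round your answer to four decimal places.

0.0256

Y = trial on which the third success occurs; negative binomial, r=3, p=0.14.
P(Y=26) = C(25,2) · p^3 · (1−p)^23
= 300 · 0.002744 · 0.03115 = 0.025643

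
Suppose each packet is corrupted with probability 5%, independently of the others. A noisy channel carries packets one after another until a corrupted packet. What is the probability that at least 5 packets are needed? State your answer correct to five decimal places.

0.81451

Y = number of packets to the first success; geometric, p = 0.05.
P(Y > 4) = P(first 4 all fail) = (1−p)^4 = 0.8145062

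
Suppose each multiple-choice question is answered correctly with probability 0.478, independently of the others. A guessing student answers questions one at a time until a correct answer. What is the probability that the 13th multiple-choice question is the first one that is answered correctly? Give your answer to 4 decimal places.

Geometric (trials to first success), p = 0.478.
P(Y = 13) = (1−p)^12 · p = 0.0004093 · 0.478 = 0.000196

0.0002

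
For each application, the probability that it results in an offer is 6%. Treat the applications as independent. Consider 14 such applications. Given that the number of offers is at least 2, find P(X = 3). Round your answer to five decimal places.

0.19543

X ~ Binomial(14, 0.06). Want P(X=3 | X≥2) = P(X=3) / P(X≥2).
P(X=3) = C(14,3)·0.06^3·0.94^11 = 0.0398072
P(X≥2) = 1 − 0.4205232 − 0.3757867 = 0.2036901
Ratio = 0.0398072 / 0.2036901 = 0.1954301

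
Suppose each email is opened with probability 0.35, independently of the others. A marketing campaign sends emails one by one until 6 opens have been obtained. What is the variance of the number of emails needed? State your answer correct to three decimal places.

31.837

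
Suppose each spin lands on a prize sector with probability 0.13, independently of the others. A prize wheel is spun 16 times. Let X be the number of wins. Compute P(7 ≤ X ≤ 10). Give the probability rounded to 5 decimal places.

X ~ Binomial(16, 0.13); P(7 ≤ X ≤ 10) = Σ C(16,k) p^k (1−p)^(16−k) over k:
  k=7: C(16,7)·0.13^7·0.87^9 = 0.0020498
  k=8: C(16,8)·0.13^8·0.87^8 = 0.0003446
  k=9: C(16,9)·0.13^9·0.87^7 = 0.0000458
  k=10: C(16,10)·0.13^10·0.87^6 = 0.0000048
Total = 0.0024449

0.00244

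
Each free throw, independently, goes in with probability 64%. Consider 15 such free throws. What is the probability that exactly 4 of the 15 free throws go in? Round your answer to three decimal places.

X ~ Binomial(n=15, p=0.64).
P(X=4) = C(15,4) · p^4 · (1−p)^11
= 1365 · 0.16777 · 1.3162e-05 = 0.00301

0.003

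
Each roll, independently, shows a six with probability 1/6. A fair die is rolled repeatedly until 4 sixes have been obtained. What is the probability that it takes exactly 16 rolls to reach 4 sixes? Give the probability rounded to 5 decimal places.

0.03938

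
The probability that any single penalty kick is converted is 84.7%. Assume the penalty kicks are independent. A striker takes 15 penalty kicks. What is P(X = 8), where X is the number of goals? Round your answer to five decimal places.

X ~ Binomial(n=15, p=0.847).
P(X=8) = C(15,8) · p^8 · (1−p)^7
= 6435 · 0.26489 · 1.9626e-06 = 0.0033455

0.00335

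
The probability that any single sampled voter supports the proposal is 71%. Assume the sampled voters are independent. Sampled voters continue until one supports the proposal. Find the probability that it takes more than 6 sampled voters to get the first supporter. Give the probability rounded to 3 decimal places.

Y = number of sampled voters to the first success; geometric, p = 0.71.
P(Y > 6) = P(first 6 all fail) = (1−p)^6 = 0.00059

0.001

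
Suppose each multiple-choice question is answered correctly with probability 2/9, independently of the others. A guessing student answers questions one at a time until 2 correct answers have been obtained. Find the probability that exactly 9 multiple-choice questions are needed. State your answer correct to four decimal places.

Y = trial on which the second success occurs; negative binomial, r=2, p=0.222222.
P(Y=9) = C(8,1) · p^2 · (1−p)^7
= 8 · 0.049383 · 0.17218 = 0.068023

0.0680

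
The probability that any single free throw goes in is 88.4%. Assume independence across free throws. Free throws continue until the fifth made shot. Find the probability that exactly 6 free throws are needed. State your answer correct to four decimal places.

Y = trial on which the fifth success occurs; negative binomial, r=5, p=0.884.
P(Y=6) = C(5,4) · p^5 · (1−p)^1
= 5 · 0.53984 · 0.116 = 0.313105

0.3131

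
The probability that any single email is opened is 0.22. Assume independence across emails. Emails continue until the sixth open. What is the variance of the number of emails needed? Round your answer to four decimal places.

96.6942

Y = total emails until the sixth success; negative binomial with r=6, p=0.22.
Var(Y) = r(1−p)/p² = 6·0.78 / 0.22² = 96.694215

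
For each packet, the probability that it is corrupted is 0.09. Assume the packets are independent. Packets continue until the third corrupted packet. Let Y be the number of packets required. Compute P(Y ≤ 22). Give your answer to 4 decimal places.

Finishing within 22 packets ⇔ at least 3 successes in the first 22. With X ~ Binomial(22, 0.09), P(Y ≤ 22) = 1 − P(X ≤ 2).
  k=0: C(22,0)·0.09^0·0.91^22 = 0.125577
  k=1: C(22,1)·0.09^1·0.91^21 = 0.273234
  k=2: C(22,2)·0.09^2·0.91^20 = 0.283743
1 − 0.682554 = 0.317446

0.3174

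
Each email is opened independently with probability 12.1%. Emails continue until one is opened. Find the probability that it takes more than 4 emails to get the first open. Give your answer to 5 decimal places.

Y = number of emails to the first success; geometric, p = 0.121.
P(Y > 4) = P(first 4 all fail) = (1−p)^4 = 0.5969741

0.59697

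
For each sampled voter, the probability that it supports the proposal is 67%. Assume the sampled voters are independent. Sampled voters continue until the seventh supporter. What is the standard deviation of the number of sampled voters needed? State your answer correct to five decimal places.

Y = total sampled voters until the seventh success; negative binomial with r=7, p=0.67.
SD(Y) = √[r(1−p)/p²] = √(5.1459122) = 2.2684603

2.26846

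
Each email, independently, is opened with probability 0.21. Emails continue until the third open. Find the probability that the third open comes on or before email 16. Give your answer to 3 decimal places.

Finishing within 16 emails ⇔ at least 3 successes in the first 16. With X ~ Binomial(16, 0.21), P(Y ≤ 16) = 1 − P(X ≤ 2).
  k=0: C(16,0)·0.21^0·0.79^16 = 0.02302
  k=1: C(16,1)·0.21^1·0.79^15 = 0.09789
  k=2: C(16,2)·0.21^2·0.79^14 = 0.19516
1 − 0.31607 = 0.68393

0.684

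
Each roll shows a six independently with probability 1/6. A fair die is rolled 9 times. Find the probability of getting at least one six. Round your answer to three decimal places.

0.806

P(at least one) = 1 − P(none) = 1 − (1 − 0.166667)^9
= 1 − 0.19381 = 0.80619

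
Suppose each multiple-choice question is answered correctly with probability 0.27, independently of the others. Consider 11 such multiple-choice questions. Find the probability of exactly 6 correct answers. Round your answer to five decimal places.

X ~ Binomial(n=11, p=0.27).
P(X=6) = C(11,6) · p^6 · (1−p)^5
= 462 · 0.00038742 · 0.20731 = 0.0371055

0.03711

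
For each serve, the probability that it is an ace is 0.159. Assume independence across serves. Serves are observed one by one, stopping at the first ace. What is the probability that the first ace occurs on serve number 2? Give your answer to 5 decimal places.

0.13372

Geometric (trials to first success), p = 0.159.
P(Y = 2) = (1−p)^1 · p = 0.841 · 0.159 = 0.1337190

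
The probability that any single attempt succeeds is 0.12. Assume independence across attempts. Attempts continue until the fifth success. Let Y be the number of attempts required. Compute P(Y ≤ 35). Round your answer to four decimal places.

0.4125

Finishing within 35 attempts ⇔ at least 5 successes in the first 35. With X ~ Binomial(35, 0.12), P(Y ≤ 35) = 1 − P(X ≤ 4).
  k=0: C(35,0)·0.12^0·0.88^35 = 0.011400
  k=1: C(35,1)·0.12^1·0.88^34 = 0.054408
  k=2: C(35,2)·0.12^2·0.88^33 = 0.126127
  k=3: C(35,3)·0.12^3·0.88^32 = 0.189190
  k=4: C(35,4)·0.12^4·0.88^31 = 0.206389
1 − 0.587514 = 0.412486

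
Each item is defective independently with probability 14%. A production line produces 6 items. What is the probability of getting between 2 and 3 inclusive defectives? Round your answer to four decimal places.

0.1957

X ~ Binomial(6, 0.14); P(2 ≤ X ≤ 3) = Σ C(6,k) p^k (1−p)^(6−k) over k:
  k=2: C(6,2)·0.14^2·0.86^4 = 0.160820
  k=3: C(6,3)·0.14^3·0.86^3 = 0.034907
Total = 0.195727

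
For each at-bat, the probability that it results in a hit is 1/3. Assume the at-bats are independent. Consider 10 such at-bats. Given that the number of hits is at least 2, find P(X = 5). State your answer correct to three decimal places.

0.152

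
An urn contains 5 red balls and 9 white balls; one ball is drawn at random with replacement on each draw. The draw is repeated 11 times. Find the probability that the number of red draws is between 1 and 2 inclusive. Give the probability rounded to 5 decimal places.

X ~ Binomial(11, 0.357143); P(1 ≤ X ≤ 2) = Σ C(11,k) p^k (1−p)^(11−k) over k:
  k=1: C(11,1)·0.357143^1·0.642857^10 = 0.0473565
  k=2: C(11,2)·0.357143^2·0.642857^9 = 0.1315458
Total = 0.1789022

0.17890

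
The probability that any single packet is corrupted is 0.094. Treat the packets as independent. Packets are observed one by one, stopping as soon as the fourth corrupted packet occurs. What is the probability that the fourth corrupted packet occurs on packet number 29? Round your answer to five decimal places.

0.02168

Y = trial on which the fourth success occurs; negative binomial, r=4, p=0.094.
P(Y=29) = C(28,3) · p^4 · (1−p)^25
= 3276 · 7.8075e-05 · 0.084763 = 0.0216800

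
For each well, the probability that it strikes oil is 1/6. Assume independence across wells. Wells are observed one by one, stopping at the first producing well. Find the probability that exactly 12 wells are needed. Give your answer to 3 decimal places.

0.022

Geometric (trials to first success), p = 0.166667.
P(Y = 12) = (1−p)^11 · p = 0.13459 · 0.166667 = 0.02243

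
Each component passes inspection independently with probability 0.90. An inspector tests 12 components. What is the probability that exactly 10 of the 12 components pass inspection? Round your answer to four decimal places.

0.2301

X ~ Binomial(n=12, p=0.90).
P(X=10) = C(12,10) · p^10 · (1−p)^2
= 66 · 0.34868 · 0.01 = 0.230128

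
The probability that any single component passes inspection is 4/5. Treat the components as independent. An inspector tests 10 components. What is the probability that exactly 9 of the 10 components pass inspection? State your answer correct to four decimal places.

0.2684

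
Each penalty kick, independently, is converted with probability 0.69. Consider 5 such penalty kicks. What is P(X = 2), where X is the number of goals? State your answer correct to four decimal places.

X ~ Binomial(n=5, p=0.69).
P(X=2) = C(5,2) · p^2 · (1−p)^3
= 10 · 0.4761 · 0.029791 = 0.141835

0.1418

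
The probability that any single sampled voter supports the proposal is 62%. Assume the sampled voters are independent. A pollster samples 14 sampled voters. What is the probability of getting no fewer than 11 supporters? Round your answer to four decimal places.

0.1582

X ~ Binomial(14, 0.62); P(X ≥ 11) = Σ C(14,k) p^k (1−p)^(14−k) over k:
  k=11: C(14,11)·0.62^11·0.38^3 = 0.103935
  k=12: C(14,12)·0.62^12·0.38^2 = 0.042394
  k=13: C(14,13)·0.62^13·0.38^1 = 0.010642
  k=14: C(14,14)·0.62^14·0.38^0 = 0.001240
Total = 0.158211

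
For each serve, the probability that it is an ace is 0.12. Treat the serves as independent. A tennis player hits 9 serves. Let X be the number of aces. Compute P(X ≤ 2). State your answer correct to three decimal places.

0.917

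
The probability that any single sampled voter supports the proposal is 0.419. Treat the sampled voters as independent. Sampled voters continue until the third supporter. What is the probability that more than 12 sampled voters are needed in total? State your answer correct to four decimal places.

Needing more than 12 sampled voters ⇔ fewer than 3 successes in the first 12. With X ~ Binomial(12, 0.419), P(Y > 12) = P(X ≤ 2).
  k=0: C(12,0)·0.419^0·0.581^12 = 0.001479
  k=1: C(12,1)·0.419^1·0.581^11 = 0.012804
  k=2: C(12,2)·0.419^2·0.581^10 = 0.050785
P(X ≤ 2) = 0.065068

0.0651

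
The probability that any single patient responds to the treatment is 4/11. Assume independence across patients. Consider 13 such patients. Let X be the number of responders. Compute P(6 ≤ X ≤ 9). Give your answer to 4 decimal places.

0.3176

X ~ Binomial(13, 0.363636); P(6 ≤ X ≤ 9) = Σ C(13,k) p^k (1−p)^(13−k) over k:
  k=6: C(13,6)·0.363636^6·0.636364^7 = 0.167671
  k=7: C(13,7)·0.363636^7·0.636364^6 = 0.095812
  k=8: C(13,8)·0.363636^8·0.636364^5 = 0.041062
  k=9: C(13,9)·0.363636^9·0.636364^4 = 0.013036
Total = 0.317581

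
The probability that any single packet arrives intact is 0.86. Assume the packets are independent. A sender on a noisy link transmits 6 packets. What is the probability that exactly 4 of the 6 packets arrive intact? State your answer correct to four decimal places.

0.1608

X ~ Binomial(n=6, p=0.86).
P(X=4) = C(6,4) · p^4 · (1−p)^2
= 15 · 0.54701 · 0.0196 = 0.160820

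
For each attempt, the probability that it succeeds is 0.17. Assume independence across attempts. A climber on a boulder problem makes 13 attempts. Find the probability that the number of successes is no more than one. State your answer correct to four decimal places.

X ~ Binomial(13, 0.17); P(X ≤ 1) = Σ C(13,k) p^k (1−p)^(13−k) over k:
  k=0: C(13,0)·0.17^0·0.83^13 = 0.088719
  k=1: C(13,1)·0.17^1·0.83^12 = 0.236227
Total = 0.324946

0.3249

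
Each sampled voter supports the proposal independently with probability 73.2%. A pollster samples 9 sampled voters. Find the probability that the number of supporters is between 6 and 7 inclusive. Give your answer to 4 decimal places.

0.5399

X ~ Binomial(9, 0.732); P(6 ≤ X ≤ 7) = Σ C(9,k) p^k (1−p)^(9−k) over k:
  k=6: C(9,6)·0.732^6·0.268^3 = 0.248743
  k=7: C(9,7)·0.732^7·0.268^2 = 0.291172
Total = 0.539915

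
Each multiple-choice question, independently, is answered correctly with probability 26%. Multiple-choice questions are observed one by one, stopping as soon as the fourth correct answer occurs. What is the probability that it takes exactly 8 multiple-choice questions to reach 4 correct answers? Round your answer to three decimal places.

0.048

Y = trial on which the fourth success occurs; negative binomial, r=4, p=0.26.
P(Y=8) = C(7,3) · p^4 · (1−p)^4
= 35 · 0.0045698 · 0.29987 = 0.04796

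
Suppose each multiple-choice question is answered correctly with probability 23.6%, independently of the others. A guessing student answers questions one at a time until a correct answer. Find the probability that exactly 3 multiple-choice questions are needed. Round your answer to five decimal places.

Geometric (trials to first success), p = 0.236.
P(Y = 3) = (1−p)^2 · p = 0.5837 · 0.236 = 0.1377523

0.13775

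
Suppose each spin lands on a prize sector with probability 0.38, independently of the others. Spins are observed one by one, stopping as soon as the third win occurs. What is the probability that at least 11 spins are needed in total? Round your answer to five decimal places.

0.20171

Needing more than 10 spins ⇔ fewer than 3 successes in the first 10. With X ~ Binomial(10, 0.38), P(Y > 10) = P(X ≤ 2).
  k=0: C(10,0)·0.38^0·0.62^10 = 0.0083930
  k=1: C(10,1)·0.38^1·0.62^9 = 0.0514409
  k=2: C(10,2)·0.38^2·0.62^8 = 0.1418774
P(X ≤ 2) = 0.2017113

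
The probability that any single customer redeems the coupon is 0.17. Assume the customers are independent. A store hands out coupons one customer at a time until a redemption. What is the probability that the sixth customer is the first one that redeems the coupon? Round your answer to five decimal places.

0.06696

Geometric (trials to first success), p = 0.17.
P(Y = 6) = (1−p)^5 · p = 0.3939 · 0.17 = 0.0669637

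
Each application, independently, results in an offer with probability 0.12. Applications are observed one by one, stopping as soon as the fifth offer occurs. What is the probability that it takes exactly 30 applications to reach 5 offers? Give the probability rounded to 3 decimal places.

0.024

Y = trial on which the fifth success occurs; negative binomial, r=5, p=0.12.
P(Y=30) = C(29,4) · p^5 · (1−p)^25
= 23751 · 2.4883e-05 · 0.040932 = 0.02419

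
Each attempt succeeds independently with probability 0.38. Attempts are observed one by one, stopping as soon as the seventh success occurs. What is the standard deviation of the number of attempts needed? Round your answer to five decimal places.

Y = total attempts until the seventh success; negative binomial with r=7, p=0.38.
SD(Y) = √[r(1−p)/p²] = √(30.0554017) = 5.4822807

5.48228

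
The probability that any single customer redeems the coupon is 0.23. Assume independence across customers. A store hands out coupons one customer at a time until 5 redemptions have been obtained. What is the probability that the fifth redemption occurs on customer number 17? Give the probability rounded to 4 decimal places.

0.0509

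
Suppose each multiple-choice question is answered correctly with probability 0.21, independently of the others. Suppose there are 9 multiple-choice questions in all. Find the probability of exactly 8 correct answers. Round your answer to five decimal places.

0.00003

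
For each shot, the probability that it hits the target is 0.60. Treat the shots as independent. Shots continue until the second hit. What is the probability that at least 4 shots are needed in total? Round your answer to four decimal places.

0.3520

Needing more than 3 shots ⇔ fewer than 2 successes in the first 3. With X ~ Binomial(3, 0.60), P(Y > 3) = P(X ≤ 1).
  k=0: C(3,0)·0.60^0·0.40^3 = 0.064000
  k=1: C(3,1)·0.60^1·0.40^2 = 0.288000
P(X ≤ 1) = 0.352000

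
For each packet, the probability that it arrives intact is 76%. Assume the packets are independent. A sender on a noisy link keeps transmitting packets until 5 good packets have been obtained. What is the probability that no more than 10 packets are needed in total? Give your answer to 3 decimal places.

Finishing within 10 packets ⇔ at least 5 successes in the first 10. With X ~ Binomial(10, 0.76), P(Y ≤ 10) = 1 − P(X ≤ 4).
  k=0: C(10,0)·0.76^0·0.24^10 = 0.00000
  k=1: C(10,1)·0.76^1·0.24^9 = 0.00002
  k=2: C(10,2)·0.76^2·0.24^8 = 0.00029
  k=3: C(10,3)·0.76^3·0.24^7 = 0.00242
  k=4: C(10,4)·0.76^4·0.24^6 = 0.01339
1 − 0.01611 = 0.98389

0.984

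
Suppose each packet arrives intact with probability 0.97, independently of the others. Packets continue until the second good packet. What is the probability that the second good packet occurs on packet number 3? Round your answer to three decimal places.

0.056

Y = trial on which the second success occurs; negative binomial, r=2, p=0.97.
P(Y=3) = C(2,1) · p^2 · (1−p)^1
= 2 · 0.9409 · 0.03 = 0.05645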